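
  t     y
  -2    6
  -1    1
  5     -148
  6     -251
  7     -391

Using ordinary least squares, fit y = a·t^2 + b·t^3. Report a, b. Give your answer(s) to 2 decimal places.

Setting ∂/∂a … = 0 gives: 4339·a + 27675·b = -31870;  27675·a + 179995·b = -206878.
det = 4339·179995 − 27675² = 15092680.
a = ((-31870)·179995 − 27675·(-206878))/15092680 = -277300/377317; b = (4339·(-206878) − 27675·(-31870))/15092680 = -1955174/1886585.

a = -0.73, b = -1.04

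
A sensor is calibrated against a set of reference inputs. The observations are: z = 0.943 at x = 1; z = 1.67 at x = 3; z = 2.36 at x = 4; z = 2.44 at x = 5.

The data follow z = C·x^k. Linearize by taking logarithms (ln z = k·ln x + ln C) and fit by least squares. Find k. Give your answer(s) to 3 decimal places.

k = 0.610

With ln zᵢ as the transformed response and ln xᵢ as the regressor:
XᵀX = [[5.7191, 4.0943]; [4.0943, 4]], rhs = [3.1894, 2.2048]ᵀ  (here Σln x = 4.0943, Σ(ln x)² = 5.7191, Σln z = 2.2048, Σln x·ln z = 3.1894).
Δ = 5.7191·4 − (4.0943)² = 6.1125; k = (3.1894·4 − 4.0943·2.2048)/6.1125 = 0.61027, ln C = (5.7191·2.2048 − 4.0943·3.1894)/6.1125 = -0.07346.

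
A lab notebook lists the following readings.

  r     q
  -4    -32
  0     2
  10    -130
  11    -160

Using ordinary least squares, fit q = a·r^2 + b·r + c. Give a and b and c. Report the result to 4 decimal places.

a = -1.5479, b = 2.2944, c = 1.9635

With design matrix X, XᵀX = [[24897, 2267, 237]; [2267, 237, 17]; [237, 17, 4]] and Xᵀq = [-32872, -2932, -320]ᵀ.
Row-reducing yields a = -12467/8054, b = 18479/8054, c = 7907/4027.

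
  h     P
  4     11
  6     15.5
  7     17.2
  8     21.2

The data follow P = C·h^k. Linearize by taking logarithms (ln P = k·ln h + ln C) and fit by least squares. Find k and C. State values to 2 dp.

Taking logs, ln P = k·ln h + ln C, so regress ln P on ln h.
XᵀX = [[13.2429, 7.2034]; [7.2034, 4]], rhs = [20.1217, 11.0376]ᵀ  (here Σln h = 7.2034, Σ(ln h)² = 13.2429, Σln P = 11.0376, Σln h·ln P = 20.1217).
Δ = 13.2429·4 − (7.2034)² = 1.0824; k = (20.1217·4 − 7.2034·11.0376)/1.0824 = 0.90360, ln C = (13.2429·11.0376 − 7.2034·20.1217)/1.0824 = 1.13216, so C = exp(1.13216) = 3.10235.

k = 0.90, C = 3.10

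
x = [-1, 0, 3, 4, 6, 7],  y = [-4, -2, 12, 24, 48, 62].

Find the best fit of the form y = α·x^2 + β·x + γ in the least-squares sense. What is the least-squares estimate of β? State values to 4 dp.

From the data, Σx^2·x^2 = 4035, Σx^2·x = 649, Σx^2 = 111, Σx·x = 111, Σx = 19, Σ1 = 6.
Right-hand side: Σx^2·y = 5254, Σx·y = 858, Σy = 140.
So AᵀA·[α, β, γ]ᵀ = Aᵀy: [[4035, 649, 111]; [649, 111, 19]; [111, 19, 6]]·[α, β, γ]ᵀ = [5254, 858, 140]ᵀ.
Row-reducing yields α = 3617/3666, β = 14561/6110, γ = -22601/9165.

β = 2.3831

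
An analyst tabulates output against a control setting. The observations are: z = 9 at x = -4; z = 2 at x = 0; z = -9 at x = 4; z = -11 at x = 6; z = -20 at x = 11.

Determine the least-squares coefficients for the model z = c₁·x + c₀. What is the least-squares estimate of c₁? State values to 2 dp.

c₁ = -1.98

Setting ∂/∂c₁ … = 0 gives: 189·c₁ + 17·c₀ = -358;  17·c₁ + 5·c₀ = -29.
Determinant 189·5 − 17² = 656.
c₁ = ((-358)·5 − 17·(-29))/656 = -1297/656; c₀ = (189·(-29) − 17·(-358))/656 = 605/656.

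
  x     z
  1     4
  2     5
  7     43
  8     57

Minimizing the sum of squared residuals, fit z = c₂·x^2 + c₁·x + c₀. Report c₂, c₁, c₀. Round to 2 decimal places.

c₂ = 1.08, c₁ = -2.17, c₀ = 5.05

MᵀM·[c₂, c₁, c₀]ᵀ = Mᵀz reads: 6514·c₂ + 864·c₁ + 118·c₀ = 5779;  864·c₂ + 118·c₁ + 18·c₀ = 771;  118·c₂ + 18·c₁ + 4·c₀ = 109.
Row-reducing yields c₂ = 13/12, c₁ = -321/148, c₀ = 2243/444.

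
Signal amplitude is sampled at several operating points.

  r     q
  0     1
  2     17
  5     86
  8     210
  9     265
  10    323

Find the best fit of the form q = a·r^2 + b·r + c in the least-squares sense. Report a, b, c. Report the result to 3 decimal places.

a = 3.043, b = 1.828, c = 1.029

The normal system XᵀX·[a, b, c]ᵀ = Xᵀq is [[21298, 2374, 274]; [2374, 274, 34]; [274, 34, 6]]·[a, b, c]ᵀ = [69423, 7759, 902]ᵀ.
Solving the 3×3 system (Gaussian elimination) gives a = 91169/29964, b = 4979/2724, c = 5141/4994.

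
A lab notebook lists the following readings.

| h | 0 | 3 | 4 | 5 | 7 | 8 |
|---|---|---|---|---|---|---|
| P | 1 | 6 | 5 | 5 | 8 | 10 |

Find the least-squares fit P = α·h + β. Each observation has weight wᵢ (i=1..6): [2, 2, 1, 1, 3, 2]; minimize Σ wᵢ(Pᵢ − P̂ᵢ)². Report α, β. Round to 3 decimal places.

Sums needed: Σwᵢ·h·h = 334, Σwᵢ·h = 52, Σwᵢ·1 = 11.
Moment sums: Σwᵢ·h·P = 409, Σwᵢ·P = 68.
So XᵀWX·[α, β]ᵀ = XᵀWP: [[334, 52]; [52, 11]]·[α, β]ᵀ = [409, 68]ᵀ.
Δ = 334·11 − 52² = 970.
α = (409·11 − 52·68)/970 = 963/970; β = (334·68 − 52·409)/970 = 722/485.

α = 0.993, β = 1.489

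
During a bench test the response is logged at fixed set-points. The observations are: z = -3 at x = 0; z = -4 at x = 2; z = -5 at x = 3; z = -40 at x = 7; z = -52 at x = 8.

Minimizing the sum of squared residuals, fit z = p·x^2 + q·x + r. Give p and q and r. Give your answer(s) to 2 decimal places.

Forming MᵀM = [[6594, 890, 126]; [890, 126, 20]; [126, 20, 5]] and Mᵀz = [-5349, -719, -104]ᵀ gives MᵀM·[p, q, r]ᵀ = Mᵀz.
Solving the 3×3 system (Gaussian elimination) gives p = -5337/5168, q = 10743/5168, r = -7987/2584.

p = -1.03, q = 2.08, r = -3.09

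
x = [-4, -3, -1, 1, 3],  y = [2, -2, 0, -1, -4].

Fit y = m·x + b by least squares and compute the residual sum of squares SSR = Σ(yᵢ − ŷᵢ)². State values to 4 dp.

SSR = 8.9939

The normal system AᵀA·[m, b]ᵀ = Aᵀy is [[36, -4]; [-4, 5]]·[m, b]ᵀ = [-15, -5]ᵀ.
Eliminating b: 5·(row 1) − (-4)·(row 2) gives 164·m = 5·(-15) − (-4)·(-5) = -95, so m = -95/164.
Then b = ((-5) − (-4)·(-95/164))/5 = -60/41.
Residuals: 47/41, -373/164, 145/164, 171/164, -131/164; SSR = 1475/164.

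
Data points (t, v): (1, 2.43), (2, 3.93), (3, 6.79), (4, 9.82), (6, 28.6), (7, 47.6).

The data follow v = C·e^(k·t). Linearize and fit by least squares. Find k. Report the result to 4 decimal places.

Linearized form: ln v = k·t + ln C. From the 6 transformed points,
Σt = 23.0000, Σ(t)² = 115.0000, Σln v = 13.6726, Σt·ln v = 65.6695.
Equations: 115.0000·k + 23.0000·ln C = 65.6695;  23.0000·k + 6·ln C = 13.6726.
Δ = 115.0000·6 − (23.0000)² = 161.0000; k = (65.6695·6 − 23.0000·13.6726)/161.0000 = 0.49408, ln C = (115.0000·13.6726 − 23.0000·65.6695)/161.0000 = 0.38482.

k = 0.4941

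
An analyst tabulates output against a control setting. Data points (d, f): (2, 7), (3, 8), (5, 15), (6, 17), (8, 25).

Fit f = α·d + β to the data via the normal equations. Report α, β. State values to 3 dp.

The normal equations are: 138·α + 24·β = 415;  24·α + 5·β = 72.
(Σd·d = 138, Σd = 24, Σ1 = 5, Σd·f = 415, Σf = 72.)
det = 138·5 − 24² = 114.
α = (415·5 − 24·72)/114 = 347/114; β = (138·72 − 24·415)/114 = -4/19.

α = 3.044, β = -0.211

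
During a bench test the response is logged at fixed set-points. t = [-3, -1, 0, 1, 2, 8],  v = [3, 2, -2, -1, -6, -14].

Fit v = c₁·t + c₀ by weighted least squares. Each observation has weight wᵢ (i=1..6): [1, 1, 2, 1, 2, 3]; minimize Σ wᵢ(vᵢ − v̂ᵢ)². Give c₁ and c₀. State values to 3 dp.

From the data, Σwᵢ·t·t = 211, Σwᵢ·t = 25, Σwᵢ·1 = 10.
Right-hand side: Σwᵢ·t·v = -372, Σwᵢ·v = -54.
So XᵀWX·[c₁, c₀]ᵀ = XᵀWv: [[211, 25]; [25, 10]]·[c₁, c₀]ᵀ = [-372, -54]ᵀ.
Determinant 211·10 − 25² = 1485.
c₁ = ((-372)·10 − 25·(-54))/1485 = -158/99; c₀ = (211·(-54) − 25·(-372))/1485 = -698/495.

c₁ = -1.596, c₀ = -1.410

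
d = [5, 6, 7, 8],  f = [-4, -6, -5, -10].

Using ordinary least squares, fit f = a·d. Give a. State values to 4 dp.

a = -0.9828

Compute the Gram sums: Σd·d = 174.
And Σd·f = -171.
Normal equations: [[174]]·[a]ᵀ = [-171]ᵀ.
Hence a = -171 / 174 ≈ -0.982759.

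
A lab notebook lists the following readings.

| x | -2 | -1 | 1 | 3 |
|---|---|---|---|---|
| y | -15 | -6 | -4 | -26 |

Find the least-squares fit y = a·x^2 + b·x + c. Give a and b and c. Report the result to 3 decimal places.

Entries of MᵀM: Σx^2·x^2 = 99, Σx^2·x = 19, Σx^2 = 15, Σx·x = 15, Σx = 1, Σ1 = 4.
And Σx^2·y = -304, Σx·y = -46, Σy = -51.
MᵀM·[a, b, c]ᵀ = Mᵀy becomes [[99, 19, 15]; [19, 15, 1]; [15, 1, 4]]·[a, b, c]ᵀ = [-304, -46, -51]ᵀ.
Solving the 3×3 system (Gaussian elimination) gives a = -578/199, b = 149/199, c = -407/199.

a = -2.905, b = 0.749, c = -2.045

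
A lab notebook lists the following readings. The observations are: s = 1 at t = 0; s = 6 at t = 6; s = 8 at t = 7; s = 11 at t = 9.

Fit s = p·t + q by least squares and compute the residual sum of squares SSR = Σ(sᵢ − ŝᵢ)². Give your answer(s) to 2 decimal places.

Compute the Gram sums: Σt·t = 166, Σt = 22, Σ1 = 4.
Right-hand side: Σt·s = 191, Σs = 26.
XᵀX·[p, q]ᵀ = Xᵀs becomes [[166, 22]; [22, 4]]·[p, q]ᵀ = [191, 26]ᵀ.
Eliminating q: 4·(row 1) − 22·(row 2) gives 180·p = 4·191 − 22·26 = 192, so p = 16/15.
Then q = (26 − 22·(16/15))/4 = 19/30.
Residuals: 11/30, -31/30, -1/10, 23/30; SSR = 9/5.

SSR = 1.80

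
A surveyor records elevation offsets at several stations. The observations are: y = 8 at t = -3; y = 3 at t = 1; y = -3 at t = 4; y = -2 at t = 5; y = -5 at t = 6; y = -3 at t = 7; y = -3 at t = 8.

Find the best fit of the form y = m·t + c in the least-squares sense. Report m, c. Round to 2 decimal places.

Normal-equation sums: Σt·t = 200, Σt = 28, Σ1 = 7.
And Σt·y = -118, Σy = -5.
MᵀM·[m, c]ᵀ = Mᵀy becomes [[200, 28]; [28, 7]]·[m, c]ᵀ = [-118, -5]ᵀ.
Eliminating c: 7·(row 1) − 28·(row 2) gives 616·m = 7·(-118) − 28·(-5) = -686, so m = -49/44.
Then c = ((-5) − 28·(-49/44))/7 = 288/77.

m = -1.11, c = 3.74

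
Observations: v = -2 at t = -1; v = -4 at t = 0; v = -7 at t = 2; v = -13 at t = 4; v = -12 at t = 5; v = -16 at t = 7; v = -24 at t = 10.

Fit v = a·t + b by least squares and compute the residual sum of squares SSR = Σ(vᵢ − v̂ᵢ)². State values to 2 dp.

Setting ∂/∂a … = 0 gives: 195·a + 27·b = -476;  27·a + 7·b = -78.
Determinant 195·7 − 27² = 636.
a = ((-476)·7 − 27·(-78))/636 = -613/318; b = (195·(-78) − 27·(-476))/636 = -393/106.
Residuals: -35/159, -31/106, 179/318, -503/318, 214/159, 191/159, -323/318; SSR = 1151/159.

SSR = 7.24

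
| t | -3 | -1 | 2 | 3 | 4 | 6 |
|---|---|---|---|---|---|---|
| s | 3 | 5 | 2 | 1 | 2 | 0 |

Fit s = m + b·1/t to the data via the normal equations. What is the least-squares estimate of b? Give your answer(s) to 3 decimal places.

XᵀX·[m, b]ᵀ = Xᵀs reads: 6·m + (-1/12)·b = 13;  (-1/12)·m + (25/16)·b = -25/6.
(Σ1 = 6, Σ1/t = -1/12, Σ1/t·1/t = 25/16, Σs = 13, Σ1/t·s = -25/6.)
Eliminating b: (25/16)·(row 1) − (-1/12)·(row 2) gives (1349/144)·m = (25/16)·13 − (-1/12)·(-25/6) = 2875/144, so m = 2875/1349.
Then b = ((-25/6) − (-1/12)·(2875/1349))/(25/16) = -3444/1349.

b = -2.553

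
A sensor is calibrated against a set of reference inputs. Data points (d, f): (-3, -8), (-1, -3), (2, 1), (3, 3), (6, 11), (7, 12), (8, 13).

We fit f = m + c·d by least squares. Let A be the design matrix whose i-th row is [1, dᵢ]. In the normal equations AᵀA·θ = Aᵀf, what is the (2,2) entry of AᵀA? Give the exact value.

Row 2 ↔ basis d, column 2 ↔ basis d, so (AᵀA)_{2,2} = Σᵢ (d)·(d) = (-3)·(-3) + (-1)·(-1) + (2)·(2) + (3)·(3) + (6)·(6) + (7)·(7) + (8)·(8) = 172.

172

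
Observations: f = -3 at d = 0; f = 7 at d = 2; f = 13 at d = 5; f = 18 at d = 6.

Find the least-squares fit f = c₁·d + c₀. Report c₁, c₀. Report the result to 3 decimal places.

c₁ = 3.220, c₀ = -1.714

From the data, Σd·d = 65, Σd = 13, Σ1 = 4.
And Σd·f = 187, Σf = 35.
Normal equations: [[65, 13]; [13, 4]]·[c₁, c₀]ᵀ = [187, 35]ᵀ.
Δ = 65·4 − 13² = 91.
c₁ = (187·4 − 13·35)/91 = 293/91; c₀ = (65·35 − 13·187)/91 = -12/7.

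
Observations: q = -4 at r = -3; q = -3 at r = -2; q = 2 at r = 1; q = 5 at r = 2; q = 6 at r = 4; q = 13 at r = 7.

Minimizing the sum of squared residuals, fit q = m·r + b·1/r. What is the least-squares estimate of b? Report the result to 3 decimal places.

With design matrix X, XᵀX = [[83, 6]; [6, 11953/7056]] and Xᵀq = [145, 449/42]ᵀ.
Determinant 83·(11953/7056) − 6² = 738083/7056.
m = (145·(11953/7056) − 6·(449/42))/(738083/7056) = 1280593/738083; b = (83·(449/42) − 6·145)/(738083/7056) = 122136/738083.

b = 0.165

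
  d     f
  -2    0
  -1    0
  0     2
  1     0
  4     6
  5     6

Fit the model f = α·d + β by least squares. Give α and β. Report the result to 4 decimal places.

α = 0.9700, β = 1.2017

Entries of MᵀM: Σd·d = 47, Σd = 7, Σ1 = 6.
Moment sums: Σd·f = 54, Σf = 14.
Determinant 47·6 − 7² = 233.
α = (54·6 − 7·14)/233 = 226/233; β = (47·14 − 7·54)/233 = 280/233.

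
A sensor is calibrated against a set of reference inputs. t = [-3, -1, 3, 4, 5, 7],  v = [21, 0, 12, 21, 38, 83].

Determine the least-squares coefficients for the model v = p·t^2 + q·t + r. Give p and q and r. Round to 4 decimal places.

p = 1.9972, q = -1.7591, r = -2.7180

Normal-equation sums: Σt^2·t^2 = 3445, Σt^2·t = 531, Σt^2 = 109, Σt·t = 109, Σt = 15, Σ1 = 6.
Right-hand side: Σt^2·v = 5650, Σt·v = 828, Σv = 175.
Normal equations: [[3445, 531, 109]; [531, 109, 15]; [109, 15, 6]]·[p, q, r]ᵀ = [5650, 828, 175]ᵀ.
Row-reducing yields p = 20651/10340, q = -387/220, r = -7026/2585.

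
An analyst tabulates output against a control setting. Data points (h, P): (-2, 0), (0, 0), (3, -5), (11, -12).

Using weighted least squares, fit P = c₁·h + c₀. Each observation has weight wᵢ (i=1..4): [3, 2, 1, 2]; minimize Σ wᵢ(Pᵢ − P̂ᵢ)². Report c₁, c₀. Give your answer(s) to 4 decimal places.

c₁ = -0.9644, c₀ = -1.3345

With design matrix X, XᵀWX = [[263, 19]; [19, 8]] and XᵀWP = [-279, -29]ᵀ.
Eliminating c₀: 8·(row 1) − 19·(row 2) gives 1743·c₁ = 8·(-279) − 19·(-29) = -1681, so c₁ = -1681/1743.
Then c₀ = ((-29) − 19·(-1681/1743))/8 = -2326/1743.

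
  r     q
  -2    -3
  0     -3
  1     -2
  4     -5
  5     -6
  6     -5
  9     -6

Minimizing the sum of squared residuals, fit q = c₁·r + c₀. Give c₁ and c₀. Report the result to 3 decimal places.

c₁ = -0.359, c₀ = -3.105

Sums needed: Σr·r = 163, Σr = 23, Σ1 = 7.
Moment sums: Σr·q = -130, Σq = -30.
Normal equations: [[163, 23]; [23, 7]]·[c₁, c₀]ᵀ = [-130, -30]ᵀ.
Determinant 163·7 − 23² = 612.
c₁ = ((-130)·7 − 23·(-30))/612 = -55/153; c₀ = (163·(-30) − 23·(-130))/612 = -475/153.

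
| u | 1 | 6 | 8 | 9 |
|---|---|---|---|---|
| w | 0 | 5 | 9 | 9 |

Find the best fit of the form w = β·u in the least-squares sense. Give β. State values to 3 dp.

β = 1.005

The normal system AᵀA·[β]ᵀ = Aᵀw is [[182]]·[β]ᵀ = [183]ᵀ.
Hence β = 183 / 182 ≈ 1.00549.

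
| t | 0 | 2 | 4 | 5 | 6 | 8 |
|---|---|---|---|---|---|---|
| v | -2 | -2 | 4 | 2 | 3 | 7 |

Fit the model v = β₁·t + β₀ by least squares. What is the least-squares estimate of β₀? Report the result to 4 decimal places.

β₀ = -2.6939

Setting ∂/∂β₁ … = 0 gives: 145·β₁ + 25·β₀ = 96;  25·β₁ + 6·β₀ = 12.
(Σt·t = 145, Σt = 25, Σ1 = 6, Σt·v = 96, Σv = 12.)
det = 145·6 − 25² = 245.
β₁ = (96·6 − 25·12)/245 = 276/245; β₀ = (145·12 − 25·96)/245 = -132/49.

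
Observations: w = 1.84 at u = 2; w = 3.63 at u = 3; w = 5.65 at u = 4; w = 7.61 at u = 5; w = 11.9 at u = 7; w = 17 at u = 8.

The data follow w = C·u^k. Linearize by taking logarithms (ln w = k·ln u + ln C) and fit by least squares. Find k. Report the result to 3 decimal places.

k = 1.540

With ln wᵢ as the transformed response and ln uᵢ as the regressor:
Σln u = 8.8128, Σ(ln u)² = 14.3101, Σln w = 10.9699, Σln u·ln w = 18.2165.
Normal system: [[14.3101, 8.8128]; [8.8128, 6]]·[k, ln C]ᵀ = [18.2165, 10.9699]ᵀ.
Δ = 14.3101·6 − (8.8128)² = 8.1947; k = (18.2165·6 − 8.8128·10.9699)/8.1947 = 1.54044, ln C = (14.3101·10.9699 − 8.8128·18.2165)/8.1947 = -0.43430.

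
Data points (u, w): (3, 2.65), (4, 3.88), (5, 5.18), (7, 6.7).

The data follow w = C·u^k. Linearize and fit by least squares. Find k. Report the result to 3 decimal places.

k = 1.102

Taking logs, ln w = k·ln u + ln C, so regress ln w on ln u.
Σln u = 6.0403, Σ(ln u)² = 9.5056, Σln w = 5.8773, Σln u·ln w = 9.2988.
Equations: 9.5056·k + 6.0403·ln C = 9.2988;  6.0403·k + 4·ln C = 5.8773.
Slope k = (n·Σln u·ln w − Σln u·Σln w)/(n·Σ(ln u)² − (Σln u)²) = (4·9.2988 − 6.0403·5.8773)/1.5378 = 1.10206; ln C = (Σln w − k·Σln u)/n = -0.19485.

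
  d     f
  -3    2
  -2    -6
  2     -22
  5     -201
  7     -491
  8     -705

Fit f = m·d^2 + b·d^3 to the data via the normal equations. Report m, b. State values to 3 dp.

Sums needed: Σd^2·d^2 = 7235, Σd^2·d^3 = 52457, Σd^3·d^3 = 396275.
Moment sums: Σd^2·f = -74298, Σd^3·f = -554680.
XᵀX·[m, b]ᵀ = Xᵀf becomes [[7235, 52457]; [52457, 396275]]·[m, b]ᵀ = [-74298, -554680]ᵀ.
Eliminating b: 396275·(row 1) − 52457·(row 2) gives 115312776·m = 396275·(-74298) − 52457·(-554680) = -345591190, so m = -172795595/57656388.
Then b = ((-554680) − 52457·(-172795595/57656388))/396275 = -57829807/57656388.

m = -2.997, b = -1.003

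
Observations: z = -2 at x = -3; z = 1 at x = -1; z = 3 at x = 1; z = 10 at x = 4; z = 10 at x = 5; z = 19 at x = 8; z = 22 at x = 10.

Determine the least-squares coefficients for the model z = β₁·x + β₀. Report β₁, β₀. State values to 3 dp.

Compute the Gram sums: Σx·x = 216, Σx = 24, Σ1 = 7.
Moment sums: Σx·z = 470, Σz = 63.
Normal equations: [[216, 24]; [24, 7]]·[β₁, β₀]ᵀ = [470, 63]ᵀ.
Eliminating β₀: 7·(row 1) − 24·(row 2) gives 936·β₁ = 7·470 − 24·63 = 1778, so β₁ = 889/468.
Then β₀ = (63 − 24·(889/468))/7 = 97/39.

β₁ = 1.900, β₀ = 2.487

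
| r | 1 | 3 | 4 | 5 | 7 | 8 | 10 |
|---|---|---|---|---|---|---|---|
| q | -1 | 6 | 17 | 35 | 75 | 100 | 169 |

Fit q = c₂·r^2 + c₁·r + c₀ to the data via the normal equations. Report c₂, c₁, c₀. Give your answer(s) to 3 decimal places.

Compute the Gram sums: Σr^2·r^2 = 17460, Σr^2·r = 2072, Σr^2 = 264, Σr·r = 264, Σr = 38, Σ1 = 7.
For Aᵀq: Σr^2·q = 28175, Σr·q = 3275, Σq = 401.
Inverting the 3×3 Gram matrix, [c₂, c₁, c₀]ᵀ = [90485/43604, -171943/43604, 9357/21802]ᵀ.

c₂ = 2.075, c₁ = -3.943, c₀ = 0.429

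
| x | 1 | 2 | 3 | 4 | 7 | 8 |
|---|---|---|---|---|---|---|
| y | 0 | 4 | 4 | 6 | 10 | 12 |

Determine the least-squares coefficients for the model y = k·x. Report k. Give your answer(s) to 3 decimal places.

k = 1.469

Normal-equation sums: Σx·x = 143.
And Σx·y = 210.
Hence k = 210 / 143 ≈ 1.46853.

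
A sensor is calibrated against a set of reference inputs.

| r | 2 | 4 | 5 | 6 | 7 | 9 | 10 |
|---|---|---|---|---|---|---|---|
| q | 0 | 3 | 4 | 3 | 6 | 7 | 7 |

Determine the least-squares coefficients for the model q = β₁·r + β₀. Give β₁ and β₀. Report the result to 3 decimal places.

Sums needed: Σr·r = 311, Σr = 43, Σ1 = 7.
Right-hand side: Σr·q = 225, Σq = 30.
Δ = 311·7 − 43² = 328.
β₁ = (225·7 − 43·30)/328 = 285/328; β₀ = (311·30 − 43·225)/328 = -345/328.

β₁ = 0.869, β₀ = -1.052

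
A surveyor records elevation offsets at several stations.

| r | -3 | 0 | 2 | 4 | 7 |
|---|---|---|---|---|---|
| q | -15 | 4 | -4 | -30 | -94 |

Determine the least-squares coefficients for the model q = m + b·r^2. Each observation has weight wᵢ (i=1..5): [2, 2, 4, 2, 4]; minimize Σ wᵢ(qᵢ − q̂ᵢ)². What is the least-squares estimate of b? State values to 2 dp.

Entries of MᵀWM: Σwᵢ·1 = 14, Σwᵢ·r^2 = 262, Σwᵢ·r^2·r^2 = 10342.
For MᵀWq: Σwᵢ·q = -474, Σwᵢ·r^2·q = -19718.
So MᵀWM·[m, b]ᵀ = MᵀWq: [[14, 262]; [262, 10342]]·[m, b]ᵀ = [-474, -19718]ᵀ.
Δ = 14·10342 − 262² = 76144.
m = ((-474)·10342 − 262·(-19718))/76144 = 33001/9518; b = (14·(-19718) − 262·(-474))/76144 = -18983/9518.

b = -1.99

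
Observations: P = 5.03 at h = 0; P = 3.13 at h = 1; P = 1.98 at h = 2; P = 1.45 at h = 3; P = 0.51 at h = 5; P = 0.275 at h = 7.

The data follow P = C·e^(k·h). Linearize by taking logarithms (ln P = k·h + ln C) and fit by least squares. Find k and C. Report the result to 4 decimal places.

k = -0.4212, C = 4.8139

With ln Pᵢ as the transformed response and hᵢ as the regressor:
Σh = 18.0000, Σ(h)² = 88.0000, Σln P = 1.8468, Σh·ln P = -8.7817.
Equations: 88.0000·k + 18.0000·ln C = -8.7817;  18.0000·k + 6·ln C = 1.8468.
Solving (det = 204.0000): k = -0.42124, ln C = 1.57151, so C = exp(1.57151) = 4.81390.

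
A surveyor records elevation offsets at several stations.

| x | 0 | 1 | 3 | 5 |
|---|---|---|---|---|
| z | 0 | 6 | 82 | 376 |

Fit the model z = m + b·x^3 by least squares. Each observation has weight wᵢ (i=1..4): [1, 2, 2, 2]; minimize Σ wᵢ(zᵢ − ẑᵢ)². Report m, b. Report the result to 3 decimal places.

Setting ∂/∂m … = 0 gives: 7·m + 306·b = 928;  306·m + 32710·b = 98440.
(Σwᵢ·1 = 7, Σwᵢ·x^3 = 306, Σwᵢ·x^3·x^3 = 32710, Σwᵢ·z = 928, Σwᵢ·x^3·z = 98440.)
Determinant 7·32710 − 306² = 135334.
m = (928·32710 − 306·98440)/135334 = 116120/67667; b = (7·98440 − 306·928)/135334 = 202556/67667.

m = 1.716, b = 2.993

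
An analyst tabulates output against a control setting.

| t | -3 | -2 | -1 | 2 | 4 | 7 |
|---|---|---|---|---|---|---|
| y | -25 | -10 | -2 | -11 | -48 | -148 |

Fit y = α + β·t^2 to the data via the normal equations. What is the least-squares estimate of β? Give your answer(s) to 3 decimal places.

β = -3.054

Setting ∂/∂α … = 0 gives: 6·α + 83·β = -244;  83·α + 2771·β = -8331.
(Σ1 = 6, Σt^2 = 83, Σt^2·t^2 = 2771, Σy = -244, Σt^2·y = -8331.)
Determinant 6·2771 − 83² = 9737.
α = ((-244)·2771 − 83·(-8331))/9737 = 15349/9737; β = (6·(-8331) − 83·(-244))/9737 = -29734/9737.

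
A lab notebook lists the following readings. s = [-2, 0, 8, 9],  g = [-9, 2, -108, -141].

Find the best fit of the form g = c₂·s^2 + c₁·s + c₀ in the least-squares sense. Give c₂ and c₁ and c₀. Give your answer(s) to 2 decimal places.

c₂ = -1.97, c₁ = 1.89, c₀ = 2.41

With design matrix M, MᵀM = [[10673, 1233, 149]; [1233, 149, 15]; [149, 15, 4]] and Mᵀg = [-18369, -2115, -256]ᵀ.
Row-reducing yields c₂ = -20251/10261, c₁ = 627/331, c₀ = 24757/10261.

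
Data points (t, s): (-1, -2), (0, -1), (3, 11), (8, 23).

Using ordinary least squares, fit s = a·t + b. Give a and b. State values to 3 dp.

Setting ∂/∂a … = 0 gives: 74·a + 10·b = 219;  10·a + 4·b = 31.
Eliminating b: 4·(row 1) − 10·(row 2) gives 196·a = 4·219 − 10·31 = 566, so a = 283/98.
Then b = (31 − 10·(283/98))/4 = 26/49.

a = 2.888, b = 0.531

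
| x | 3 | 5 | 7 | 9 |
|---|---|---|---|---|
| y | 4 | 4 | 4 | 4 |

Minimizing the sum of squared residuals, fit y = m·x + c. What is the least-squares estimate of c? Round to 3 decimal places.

c = 4.000

The normal system MᵀM·[m, c]ᵀ = Mᵀy is [[164, 24]; [24, 4]]·[m, c]ᵀ = [96, 16]ᵀ.
det = 164·4 − 24² = 80.
m = (96·4 − 24·16)/80 = 0; c = (164·16 − 24·96)/80 = 4.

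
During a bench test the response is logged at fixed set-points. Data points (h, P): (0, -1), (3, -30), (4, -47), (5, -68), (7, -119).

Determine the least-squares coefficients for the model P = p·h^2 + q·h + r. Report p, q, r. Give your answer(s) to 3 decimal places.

Sums needed: Σh^2·h^2 = 3363, Σh^2·h = 559, Σh^2 = 99, Σh·h = 99, Σh = 19, Σ1 = 5.
For AᵀP: Σh^2·P = -8553, Σh·P = -1451, ΣP = -265.
AᵀA·[p, q, r]ᵀ = AᵀP becomes [[3363, 559, 99]; [559, 99, 19]; [99, 19, 5]]·[p, q, r]ᵀ = [-8553, -1451, -265]ᵀ.
Solving the 3×3 system (Gaussian elimination) gives p = -9297/5224, q = -23133/5224, r = -2443/2612.

p = -1.780, q = -4.428, r = -0.935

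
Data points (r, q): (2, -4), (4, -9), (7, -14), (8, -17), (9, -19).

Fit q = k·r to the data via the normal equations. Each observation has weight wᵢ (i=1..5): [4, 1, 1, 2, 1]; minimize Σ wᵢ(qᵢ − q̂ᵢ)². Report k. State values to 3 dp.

k = -2.100

From the data, Σwᵢ·r·r = 290.
Moment sums: Σwᵢ·r·q = -609.
Normal equations: [[290]]·[k]ᵀ = [-609]ᵀ.
k = (-609)/290 = -2.1.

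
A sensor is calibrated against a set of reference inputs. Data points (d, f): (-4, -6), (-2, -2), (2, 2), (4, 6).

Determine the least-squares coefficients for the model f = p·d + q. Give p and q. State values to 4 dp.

p = 1.4000, q = 0.0000

Entries of AᵀA: Σd·d = 40, Σd = 0, Σ1 = 4.
Right-hand side: Σd·f = 56, Σf = 0.
Normal equations: [[40, 0]; [0, 4]]·[p, q]ᵀ = [56, 0]ᵀ.
Eliminating q: 4·(row 1) − 0·(row 2) gives 160·p = 4·56 − 0·0 = 224, so p = 7/5.
Then q = (0 − 0·(7/5))/4 = 0.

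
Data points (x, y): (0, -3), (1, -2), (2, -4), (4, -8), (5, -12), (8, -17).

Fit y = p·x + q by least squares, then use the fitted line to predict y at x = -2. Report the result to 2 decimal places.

Forming AᵀA = [[110, 20]; [20, 6]] and Aᵀy = [-238, -46]ᵀ gives AᵀA·[p, q]ᵀ = Aᵀy.
Δ = 110·6 − 20² = 260.
p = ((-238)·6 − 20·(-46))/260 = -127/65; q = (110·(-46) − 20·(-238))/260 = -15/13.
At x = -2: ŷ = (-127/65)·(-2) + (-15/13)·(1) = 179/65.

ŷ = 2.75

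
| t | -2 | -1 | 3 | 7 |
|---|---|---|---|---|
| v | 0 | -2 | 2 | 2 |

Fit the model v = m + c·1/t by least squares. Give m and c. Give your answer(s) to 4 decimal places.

m = 1.2921, c = 3.0946

Forming AᵀA = [[4, -43/42]; [-43/42, 2437/1764]] and Aᵀv = [2, 62/21]ᵀ gives AᵀA·[m, c]ᵀ = Aᵀv.
Eliminating c: (2437/1764)·(row 1) − (-43/42)·(row 2) gives (2633/588)·m = (2437/1764)·2 − (-43/42)·(62/21) = 81/14, so m = 3402/2633.
Then c = ((62/21) − (-43/42)·(3402/2633))/(2437/1764) = 8148/2633.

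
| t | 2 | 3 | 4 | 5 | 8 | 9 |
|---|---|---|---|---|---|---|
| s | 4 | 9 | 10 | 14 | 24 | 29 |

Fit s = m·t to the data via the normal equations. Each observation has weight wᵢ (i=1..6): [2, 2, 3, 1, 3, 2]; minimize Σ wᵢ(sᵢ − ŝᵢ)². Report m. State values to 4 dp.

Normal-equation sums: Σwᵢ·t·t = 453.
Right-hand side: Σwᵢ·t·s = 1358.
So XᵀWX·[m]ᵀ = XᵀWs: [[453]]·[m]ᵀ = [1358]ᵀ.
Hence m = 1358 / 453 ≈ 2.99779.

m = 2.9978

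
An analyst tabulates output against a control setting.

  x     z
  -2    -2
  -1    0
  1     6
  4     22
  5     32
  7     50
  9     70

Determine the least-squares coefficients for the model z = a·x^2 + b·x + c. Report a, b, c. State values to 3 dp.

a = 0.474, b = 3.305, c = 2.596

The normal equations are: 9861·a + 1253·b + 177·c = 9270;  1253·a + 177·b + 23·c = 1238;  177·a + 23·b + 7·c = 178.
Row-reducing yields a = 15816/33397, b = 551802/166985, c = 433532/166985.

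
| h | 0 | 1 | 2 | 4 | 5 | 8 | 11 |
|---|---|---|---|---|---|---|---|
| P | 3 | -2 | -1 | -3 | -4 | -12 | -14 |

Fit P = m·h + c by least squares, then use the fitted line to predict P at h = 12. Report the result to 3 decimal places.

P̂ = -16.014

Forming MᵀM = [[231, 31]; [31, 7]] and MᵀP = [-286, -33]ᵀ gives MᵀM·[m, c]ᵀ = MᵀP.
Determinant 231·7 − 31² = 656.
m = ((-286)·7 − 31·(-33))/656 = -979/656; c = (231·(-33) − 31·(-286))/656 = 1243/656.
At h = 12: P̂ = (-979/656)·(12) + (1243/656)·(1) = -10505/656.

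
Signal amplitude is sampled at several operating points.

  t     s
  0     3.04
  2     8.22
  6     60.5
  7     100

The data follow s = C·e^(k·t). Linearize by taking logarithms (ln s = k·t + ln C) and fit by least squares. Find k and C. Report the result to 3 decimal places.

k = 0.499, C = 3.035

Taking logs, ln s = k·t + ln C, so regress ln s on t.
Σt = 15.0000, Σ(t)² = 89.0000, Σln s = 11.9262, Σt·ln s = 61.0652.
Equations: 89.0000·k + 15.0000·ln C = 61.0652;  15.0000·k + 4·ln C = 11.9262.
Δ = 89.0000·4 − (15.0000)² = 131.0000; k = (61.0652·4 − 15.0000·11.9262)/131.0000 = 0.49899, ln C = (89.0000·11.9262 − 15.0000·61.0652)/131.0000 = 1.11036, so C = exp(1.11036) = 3.03546.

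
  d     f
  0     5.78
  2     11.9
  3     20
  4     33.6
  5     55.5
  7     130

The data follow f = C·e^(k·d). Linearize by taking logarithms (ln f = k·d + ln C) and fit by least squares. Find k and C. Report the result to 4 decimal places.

Let Y = ln f. Fitting Y = k·d + ln C by least squares:
Σd = 21.0000, Σ(d)² = 103.0000, Σln f = 19.6251, Σd·ln f = 82.1530.
Normal system: [[103.0000, 21.0000]; [21.0000, 6]]·[k, ln C]ᵀ = [82.1530, 19.6251]ᵀ.
Δ = 103.0000·6 − (21.0000)² = 177.0000; k = (82.1530·6 − 21.0000·19.6251)/177.0000 = 0.45644, ln C = (103.0000·19.6251 − 21.0000·82.1530)/177.0000 = 1.67330, so C = exp(1.67330) = 5.32971.

k = 0.4564, C = 5.3297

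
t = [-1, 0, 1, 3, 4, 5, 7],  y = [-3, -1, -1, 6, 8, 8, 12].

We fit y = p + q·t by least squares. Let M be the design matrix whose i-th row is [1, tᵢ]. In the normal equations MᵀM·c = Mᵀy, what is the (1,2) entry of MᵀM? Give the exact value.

Row 1 ↔ basis 1, column 2 ↔ basis t, so (MᵀM)_{1,2} = Σᵢ t = (1)·(-1) + (1)·(0) + (1)·(1) + (1)·(3) + (1)·(4) + (1)·(5) + (1)·(7) = 19.

19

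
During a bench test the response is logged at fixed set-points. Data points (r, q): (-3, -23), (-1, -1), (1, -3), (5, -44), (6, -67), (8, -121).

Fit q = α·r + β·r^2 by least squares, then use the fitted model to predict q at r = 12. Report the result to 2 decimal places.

Forming XᵀX = [[136, 826]; [826, 6100]] and Xᵀq = [-1523, -11467]ᵀ gives XᵀX·[α, β]ᵀ = Xᵀq.
Eliminating β: 6100·(row 1) − 826·(row 2) gives 147324·α = 6100·(-1523) − 826·(-11467) = 181442, so α = 90721/73662.
Then β = ((-11467) − 826·(90721/73662))/6100 = -150757/73662.
At r = 12: q̂ = (90721/73662)·(12) + (-150757/73662)·(144) = -3436726/12277.

q̂ = -279.93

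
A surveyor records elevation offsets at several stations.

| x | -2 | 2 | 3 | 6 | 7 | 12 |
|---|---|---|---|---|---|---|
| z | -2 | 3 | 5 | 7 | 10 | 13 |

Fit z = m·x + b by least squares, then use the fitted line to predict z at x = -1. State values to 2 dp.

Compute the Gram sums: Σx·x = 246, Σx = 28, Σ1 = 6.
Moment sums: Σx·z = 293, Σz = 36.
MᵀM·[m, b]ᵀ = Mᵀz becomes [[246, 28]; [28, 6]]·[m, b]ᵀ = [293, 36]ᵀ.
Δ = 246·6 − 28² = 692.
m = (293·6 − 28·36)/692 = 375/346; b = (246·36 − 28·293)/692 = 163/173.
At x = -1: ẑ = (375/346)·(-1) + (163/173)·(1) = -49/346.

ẑ = -0.14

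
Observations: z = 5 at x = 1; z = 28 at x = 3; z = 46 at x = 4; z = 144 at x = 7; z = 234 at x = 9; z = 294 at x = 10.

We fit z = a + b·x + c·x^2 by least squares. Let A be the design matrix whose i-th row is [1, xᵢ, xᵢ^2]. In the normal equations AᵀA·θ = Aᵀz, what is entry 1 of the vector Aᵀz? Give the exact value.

Entry 1 ↔ basis 1, so (Aᵀz)_{1} = Σᵢ zᵢ = (1)·(5) + (1)·(28) + (1)·(46) + (1)·(144) + (1)·(234) + (1)·(294) = 751.

751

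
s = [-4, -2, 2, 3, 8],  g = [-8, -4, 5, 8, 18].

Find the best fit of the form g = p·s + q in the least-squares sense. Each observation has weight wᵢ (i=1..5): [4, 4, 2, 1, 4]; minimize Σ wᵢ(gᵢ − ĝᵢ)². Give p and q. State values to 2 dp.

p = 2.18, q = 0.62

Forming AᵀWA = [[353, 15]; [15, 15]] and AᵀWg = [780, 42]ᵀ gives AᵀWA·[p, q]ᵀ = AᵀWg.
Determinant 353·15 − 15² = 5070.
p = (780·15 − 15·42)/5070 = 369/169; q = (353·42 − 15·780)/5070 = 521/845.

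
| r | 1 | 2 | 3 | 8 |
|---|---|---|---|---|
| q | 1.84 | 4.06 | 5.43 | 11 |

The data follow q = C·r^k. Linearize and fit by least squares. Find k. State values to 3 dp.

k = 0.844

Linearized form: ln q = k·ln r + ln C. From the 4 transformed points,
AᵀA = [[6.0115, 3.8712]; [3.8712, 4]], rhs = [7.8163, 6.1008]ᵀ  (here Σln r = 3.8712, Σ(ln r)² = 6.0115, Σln q = 6.1008, Σln r·ln q = 7.8163).
Δ = 6.0115·4 − (3.8712)² = 9.0597; k = (7.8163·4 − 3.8712·6.1008)/9.0597 = 0.84416, ln C = (6.0115·6.1008 − 3.8712·7.8163)/9.0597 = 0.70822.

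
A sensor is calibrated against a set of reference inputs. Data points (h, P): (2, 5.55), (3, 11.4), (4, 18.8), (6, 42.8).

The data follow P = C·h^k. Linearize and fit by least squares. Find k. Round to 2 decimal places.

k = 1.85

Let Y = ln P. Fitting Y = k·ln h + ln C by least squares:
XᵀX = [[6.8196, 4.9698]; [4.9698, 4]], rhs = [14.6595, 10.8378]ᵀ  (here Σln h = 4.9698, Σ(ln h)² = 6.8196, Σln P = 10.8378, Σln h·ln P = 14.6595).
Δ = 6.8196·4 − (4.9698)² = 2.5794; k = (14.6595·4 − 4.9698·10.8378)/2.5794 = 1.85165, ln C = (6.8196·10.8378 − 4.9698·14.6595)/2.5794 = 0.40886.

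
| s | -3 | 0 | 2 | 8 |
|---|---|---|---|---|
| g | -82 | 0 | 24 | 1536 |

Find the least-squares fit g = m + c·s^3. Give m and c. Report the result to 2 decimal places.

m = -0.34, c = 3.00

Forming AᵀA = [[4, 493]; [493, 262937]] and Aᵀg = [1478, 788838]ᵀ gives AᵀA·[m, c]ᵀ = Aᵀg.
Eliminating c: 262937·(row 1) − 493·(row 2) gives 808699·m = 262937·1478 − 493·788838 = -276248, so m = -276248/808699.
Then c = (788838 − 493·(-276248/808699))/262937 = 2426698/808699.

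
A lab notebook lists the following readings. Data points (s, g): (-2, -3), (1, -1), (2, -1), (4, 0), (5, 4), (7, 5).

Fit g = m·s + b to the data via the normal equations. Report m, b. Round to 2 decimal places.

m = 0.92, b = -1.93

Forming AᵀA = [[99, 17]; [17, 6]] and Aᵀg = [58, 4]ᵀ gives AᵀA·[m, b]ᵀ = Aᵀg.
det = 99·6 − 17² = 305.
m = (58·6 − 17·4)/305 = 56/61; b = (99·4 − 17·58)/305 = -118/61.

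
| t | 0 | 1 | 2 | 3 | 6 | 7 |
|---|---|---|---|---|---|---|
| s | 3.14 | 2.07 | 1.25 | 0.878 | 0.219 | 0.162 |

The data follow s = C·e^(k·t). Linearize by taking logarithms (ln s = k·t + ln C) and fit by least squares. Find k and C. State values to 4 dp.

Taking logs, ln s = k·t + ln C, so regress ln s on t.
Over the data: Σt = 19.0000, Σ(t)² = 99.0000, Σln s = -1.3740, Σt·ln s = -21.0697.
Normal system: [[99.0000, 19.0000]; [19.0000, 6]]·[k, ln C]ᵀ = [-21.0697, -1.3740]ᵀ.
Solving (det = 233.0000): k = -0.43052, ln C = 1.13431, so C = exp(1.13431) = 3.10904.

k = -0.4305, C = 3.1090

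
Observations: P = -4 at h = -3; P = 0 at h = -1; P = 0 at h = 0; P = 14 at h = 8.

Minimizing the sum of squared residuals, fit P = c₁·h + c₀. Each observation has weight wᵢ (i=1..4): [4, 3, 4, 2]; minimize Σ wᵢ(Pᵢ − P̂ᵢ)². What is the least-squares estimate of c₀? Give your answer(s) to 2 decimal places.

c₀ = 0.80

The normal system MᵀWM·[c₁, c₀]ᵀ = MᵀWP is [[167, 1]; [1, 13]]·[c₁, c₀]ᵀ = [272, 12]ᵀ.
det = 167·13 − 1² = 2170.
c₁ = (272·13 − 1·12)/2170 = 1762/1085; c₀ = (167·12 − 1·272)/2170 = 866/1085.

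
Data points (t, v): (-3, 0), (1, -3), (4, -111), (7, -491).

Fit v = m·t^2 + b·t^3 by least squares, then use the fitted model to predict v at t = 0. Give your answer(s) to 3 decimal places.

XᵀX·[m, b]ᵀ = Xᵀv reads: 2739·m + 17589·b = -25838;  17589·m + 122475·b = -175520.
det = 2739·122475 − 17589² = 26086104.
m = ((-25838)·122475 − 17589·(-175520))/26086104 = -1431255/483076; b = (2739·(-175520) − 17589·(-25838))/26086104 = -132751/131748.
At t = 0: v̂ = (-1431255/483076)·(0) + (-132751/131748)·(0) = 0.

v̂ = 0.000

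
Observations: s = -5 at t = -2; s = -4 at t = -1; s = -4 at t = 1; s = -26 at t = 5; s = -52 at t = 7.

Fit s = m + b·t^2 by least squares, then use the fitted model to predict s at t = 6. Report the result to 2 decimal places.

ŝ = -38.27

Entries of AᵀA: Σ1 = 5, Σt^2 = 80, Σt^2·t^2 = 3044.
For Aᵀs: Σs = -91, Σt^2·s = -3226.
Normal equations: [[5, 80]; [80, 3044]]·[m, b]ᵀ = [-91, -3226]ᵀ.
Δ = 5·3044 − 80² = 8820.
m = ((-91)·3044 − 80·(-3226))/8820 = -1577/735; b = (5·(-3226) − 80·(-91))/8820 = -295/294.
At t = 6: ŝ = (-1577/735)·(1) + (-295/294)·(36) = -28127/735.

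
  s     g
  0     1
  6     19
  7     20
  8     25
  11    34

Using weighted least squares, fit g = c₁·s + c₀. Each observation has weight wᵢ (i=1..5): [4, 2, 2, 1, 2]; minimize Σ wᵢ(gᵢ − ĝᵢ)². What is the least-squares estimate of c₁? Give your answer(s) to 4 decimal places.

c₁ = 2.9600

Sums needed: Σwᵢ·s·s = 476, Σwᵢ·s = 56, Σwᵢ·1 = 11.
For MᵀWg: Σwᵢ·s·g = 1456, Σwᵢ·g = 175.
Normal equations: [[476, 56]; [56, 11]]·[c₁, c₀]ᵀ = [1456, 175]ᵀ.
Eliminating c₀: 11·(row 1) − 56·(row 2) gives 2100·c₁ = 11·1456 − 56·175 = 6216, so c₁ = 74/25.
Then c₀ = (175 − 56·(74/25))/11 = 21/25.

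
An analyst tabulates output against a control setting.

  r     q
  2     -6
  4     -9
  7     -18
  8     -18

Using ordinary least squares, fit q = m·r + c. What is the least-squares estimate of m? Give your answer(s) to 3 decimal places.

m = -2.209

Sums needed: Σr·r = 133, Σr = 21, Σ1 = 4.
And Σr·q = -318, Σq = -51.
So XᵀX·[m, c]ᵀ = Xᵀq: [[133, 21]; [21, 4]]·[m, c]ᵀ = [-318, -51]ᵀ.
Eliminating c: 4·(row 1) − 21·(row 2) gives 91·m = 4·(-318) − 21·(-51) = -201, so m = -201/91.
Then c = ((-51) − 21·(-201/91))/4 = -15/13.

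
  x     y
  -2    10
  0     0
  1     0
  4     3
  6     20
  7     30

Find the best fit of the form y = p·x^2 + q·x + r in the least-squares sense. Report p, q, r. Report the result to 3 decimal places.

Sums needed: Σx^2·x^2 = 3970, Σx^2·x = 616, Σx^2 = 106, Σx·x = 106, Σx = 16, Σ1 = 6.
Right-hand side: Σx^2·y = 2278, Σx·y = 322, Σy = 63.
Normal equations: [[3970, 616, 106]; [616, 106, 16]; [106, 16, 6]]·[p, q, r]ᵀ = [2278, 322, 63]ᵀ.
Row-reducing yields p = 2245/2172, q = -8168/2715, r = 949/3620.

p = 1.034, q = -3.008, r = 0.262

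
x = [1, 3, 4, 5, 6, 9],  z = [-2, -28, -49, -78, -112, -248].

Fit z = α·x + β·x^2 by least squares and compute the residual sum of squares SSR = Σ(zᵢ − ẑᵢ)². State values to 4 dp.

SSR = 3.9551

The normal system AᵀA·[α, β]ᵀ = Aᵀz is [[168, 1162]; [1162, 8820]]·[α, β]ᵀ = [-3576, -27108]ᵀ.
Eliminating β: 8820·(row 1) − 1162·(row 2) gives 131516·α = 8820·(-3576) − 1162·(-27108) = -40824, so α = -1458/4697.
Then β = ((-27108) − 1162·(-1458/4697))/8820 = -14244/4697.
Residuals: 6308/4697, 1054/4697, 3583/4697, -2976/4697, -412/427, 290/671; SSR = 18577/4697.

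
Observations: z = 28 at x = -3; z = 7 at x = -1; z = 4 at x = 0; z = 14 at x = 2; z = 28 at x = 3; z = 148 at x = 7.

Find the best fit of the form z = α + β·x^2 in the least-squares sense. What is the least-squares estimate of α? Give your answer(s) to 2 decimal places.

With design matrix M, MᵀM = [[6, 72]; [72, 2580]] and Mᵀz = [229, 7819]ᵀ.
Eliminating β: 2580·(row 1) − 72·(row 2) gives 10296·α = 2580·229 − 72·7819 = 27852, so α = 211/78.
Then β = (7819 − 72·(211/78))/2580 = 461/156.

α = 2.71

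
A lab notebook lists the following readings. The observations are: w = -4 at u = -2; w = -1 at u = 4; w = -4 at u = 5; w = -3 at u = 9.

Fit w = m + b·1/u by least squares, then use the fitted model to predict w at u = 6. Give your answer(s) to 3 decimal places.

AᵀA·[m, b]ᵀ = Aᵀw reads: 4·m + (11/180)·b = -12;  (11/180)·m + (11821/32400)·b = 37/60.
(Σ1 = 4, Σ1/u = 11/180, Σ1/u·1/u = 11821/32400, Σw = -12, Σ1/u·w = 37/60.)
Eliminating b: (11821/32400)·(row 1) − (11/180)·(row 2) gives (15721/10800)·m = (11821/32400)·(-12) − (11/180)·(37/60) = -5299/1200, so m = -47691/15721.
Then b = ((37/60) − (11/180)·(-47691/15721))/(11821/32400) = 34560/15721.
At u = 6: ŵ = (-47691/15721)·(1) + (34560/15721)·(1/6) = -41931/15721.

ŵ = -2.667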